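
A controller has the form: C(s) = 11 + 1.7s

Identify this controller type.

This is a Proportional-Derivative (PD) controller.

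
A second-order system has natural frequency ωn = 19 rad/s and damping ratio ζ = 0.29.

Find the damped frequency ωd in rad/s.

ωd = ωn√(1 - ζ²) = 19√(1 - 0.29²) = 18.18 rad/s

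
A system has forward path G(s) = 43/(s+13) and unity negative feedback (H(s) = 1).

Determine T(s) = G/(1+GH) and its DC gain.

T(s) = G/(1+GH) = [43/(s+13)] / [1 + 43/(s+13)] = 43/(s+13+43) = 43/(s+56). DC gain = 43/56 = 0.7679.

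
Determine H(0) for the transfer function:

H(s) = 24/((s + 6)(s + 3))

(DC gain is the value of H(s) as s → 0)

DC gain = H(0) = 24/(6 × 3) = 24/18 = 1.3333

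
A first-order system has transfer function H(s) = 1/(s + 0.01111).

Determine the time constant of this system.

For H(s) = 1/(s + 1/τ), the pole is at -1/τ = -0.01111, so τ = 1/0.01111 = 90.01 s.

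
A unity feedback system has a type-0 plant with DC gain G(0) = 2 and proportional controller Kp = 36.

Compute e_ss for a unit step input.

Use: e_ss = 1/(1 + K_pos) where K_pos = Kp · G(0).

K_pos = Kp · G(0) = 36 × 2 = 72. e_ss = 1/(1 + 72) = 0.0137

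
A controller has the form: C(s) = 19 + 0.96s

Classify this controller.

This is a Proportional-Derivative (PD) controller.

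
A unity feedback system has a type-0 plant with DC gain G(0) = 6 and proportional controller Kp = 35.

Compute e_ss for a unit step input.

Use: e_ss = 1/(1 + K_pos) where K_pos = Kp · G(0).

K_pos = Kp · G(0) = 35 × 6 = 210. e_ss = 1/(1 + 210) = 0.0047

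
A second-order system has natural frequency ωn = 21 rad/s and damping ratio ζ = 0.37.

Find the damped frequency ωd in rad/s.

ωd = ωn√(1 - ζ²) = 21√(1 - 0.37²) = 19.51 rad/s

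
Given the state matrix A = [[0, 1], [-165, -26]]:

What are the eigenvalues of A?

det(A - λI) = λ² - (-26)λ + 165 = (λ - (-11))(λ - (-15)). Eigenvalues: -11, -15.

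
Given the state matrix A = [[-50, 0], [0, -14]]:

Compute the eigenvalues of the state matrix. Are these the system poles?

For diagonal matrix, eigenvalues are diagonal entries: λ₁ = -50, λ₂ = -14. Eigenvalues of A = system poles.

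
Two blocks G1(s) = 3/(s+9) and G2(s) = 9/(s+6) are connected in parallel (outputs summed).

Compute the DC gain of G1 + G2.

Parallel: G_eq = G1 + G2. DC gain = G1(0) + G2(0) = 3/9 + 9/6 = 0.3333 + 1.5 = 1.8333.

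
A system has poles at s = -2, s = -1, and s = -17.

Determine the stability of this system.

All poles are in the left half-plane. System is stable.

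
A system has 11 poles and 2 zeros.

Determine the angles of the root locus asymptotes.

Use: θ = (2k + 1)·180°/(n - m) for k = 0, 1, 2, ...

n - m = 11 - 2 = 9. Angles: θk = (2k + 1)·180°/9 = 20°, 60°, 100°, 140°, 180°, 220°, 260°, 300°, 340°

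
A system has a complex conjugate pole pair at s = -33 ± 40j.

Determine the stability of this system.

Real part of poles is -33 (< 0, left half-plane). Stable.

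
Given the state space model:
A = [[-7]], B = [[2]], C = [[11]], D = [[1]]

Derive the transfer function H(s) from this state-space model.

(sI - A)⁻¹ = 1/(s + 7). H(s) = 11×2/(s + 7) + 1 = (s + 29)/(s + 7).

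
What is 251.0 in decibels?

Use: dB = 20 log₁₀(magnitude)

dB = 20 log₁₀(251.0) = 48.0 dB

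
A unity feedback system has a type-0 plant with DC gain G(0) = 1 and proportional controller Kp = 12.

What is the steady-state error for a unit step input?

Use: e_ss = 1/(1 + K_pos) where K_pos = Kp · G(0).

K_pos = Kp · G(0) = 12 × 1 = 12. e_ss = 1/(1 + 12) = 0.0769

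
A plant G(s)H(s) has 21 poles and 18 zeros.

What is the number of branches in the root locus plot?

Root locus has n branches where n = number of poles = 21.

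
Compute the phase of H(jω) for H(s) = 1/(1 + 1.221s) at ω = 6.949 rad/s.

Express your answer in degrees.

Phase = -arctan(ωτ) = -arctan(6.949 × 1.221) = -83.3°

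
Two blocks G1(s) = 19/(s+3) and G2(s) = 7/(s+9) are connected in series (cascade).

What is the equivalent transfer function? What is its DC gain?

Series: multiply transfer functions. G_eq = 19/(s+3) × 7/(s+9) = 133/((s+3)(s+9)). DC gain = 133/(3×9) = 4.9259.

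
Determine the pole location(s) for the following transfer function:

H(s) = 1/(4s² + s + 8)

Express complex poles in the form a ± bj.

Discriminant = 1² - 4×4×8 = 1 - 128 = -127 < 0, so the poles are a complex conjugate pair s = (-1 ± j√127)/(2×4). Real part = -1/(2×4) = -1/8 = -0.125; imaginary part = ±√127/(2×4) ≈ 1.4087. Poles: s = -0.125 ± 1.4087j.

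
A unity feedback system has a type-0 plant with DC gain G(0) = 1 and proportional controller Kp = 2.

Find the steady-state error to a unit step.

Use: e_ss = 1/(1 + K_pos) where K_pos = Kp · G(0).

K_pos = Kp · G(0) = 2 × 1 = 2. e_ss = 1/(1 + 2) = 0.3333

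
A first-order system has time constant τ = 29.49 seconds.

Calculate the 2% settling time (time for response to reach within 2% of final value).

For first-order system, 2% settling time ≈ 4τ = 4 × 29.49 = 117.96 s.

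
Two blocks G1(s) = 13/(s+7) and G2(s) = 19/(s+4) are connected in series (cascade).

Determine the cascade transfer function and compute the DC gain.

Series: multiply transfer functions. G_eq = 13/(s+7) × 19/(s+4) = 247/((s+7)(s+4)). DC gain = 247/(7×4) = 8.8214.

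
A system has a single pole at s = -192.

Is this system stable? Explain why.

Pole at s = -192 is in the left half-plane. Stable.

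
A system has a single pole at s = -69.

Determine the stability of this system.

Pole at s = -69 is in the left half-plane. Stable.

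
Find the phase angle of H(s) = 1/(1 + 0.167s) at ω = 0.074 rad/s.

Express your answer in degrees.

Phase = -arctan(ωτ) = -arctan(0.074 × 0.167) = -0.7°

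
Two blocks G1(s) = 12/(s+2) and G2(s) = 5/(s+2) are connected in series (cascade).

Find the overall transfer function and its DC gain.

Series: multiply transfer functions. G_eq = 12/(s+2) × 5/(s+2) = 60/((s+2)(s+2)). DC gain = 60/(2×2) = 15.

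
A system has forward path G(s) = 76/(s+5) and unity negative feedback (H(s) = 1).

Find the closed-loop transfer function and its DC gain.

T(s) = G/(1+GH) = [76/(s+5)] / [1 + 76/(s+5)] = 76/(s+5+76) = 76/(s+81). DC gain = 76/81 = 0.9383.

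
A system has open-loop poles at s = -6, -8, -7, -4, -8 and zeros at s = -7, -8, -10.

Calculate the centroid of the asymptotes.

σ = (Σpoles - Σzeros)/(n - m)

σ = (Σpoles - Σzeros)/(n - m) = (-33 - (-25))/(5 - 3) = -8/2 = -4.0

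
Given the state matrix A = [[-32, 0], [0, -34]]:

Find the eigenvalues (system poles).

For diagonal matrix, eigenvalues are diagonal entries: λ₁ = -32, λ₂ = -34.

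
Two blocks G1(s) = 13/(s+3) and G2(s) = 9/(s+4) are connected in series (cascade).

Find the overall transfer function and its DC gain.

Series: multiply transfer functions. G_eq = 13/(s+3) × 9/(s+4) = 117/((s+3)(s+4)). DC gain = 117/(3×4) = 9.75.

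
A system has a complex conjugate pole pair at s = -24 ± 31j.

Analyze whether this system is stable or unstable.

Real part of poles is -24 (< 0, left half-plane). Stable.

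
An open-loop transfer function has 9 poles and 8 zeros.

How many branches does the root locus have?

Root locus has n branches where n = number of poles = 9.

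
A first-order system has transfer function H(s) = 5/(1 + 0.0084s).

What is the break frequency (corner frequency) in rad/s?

Corner frequency = 1/τ = 1/0.0084 = 119.048 rad/s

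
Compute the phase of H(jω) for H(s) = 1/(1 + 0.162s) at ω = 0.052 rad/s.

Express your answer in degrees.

Phase = -arctan(ωτ) = -arctan(0.052 × 0.162) = -0.5°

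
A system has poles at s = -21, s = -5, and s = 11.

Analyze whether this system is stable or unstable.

Pole(s) at s = 11 are not in the left half-plane. System is unstable.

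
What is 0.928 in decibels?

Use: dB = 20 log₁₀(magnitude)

dB = 20 log₁₀(0.928) = -0.6 dB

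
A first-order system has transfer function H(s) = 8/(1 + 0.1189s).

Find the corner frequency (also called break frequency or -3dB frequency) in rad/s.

Corner frequency = 1/τ = 1/0.1189 = 8.41 rad/s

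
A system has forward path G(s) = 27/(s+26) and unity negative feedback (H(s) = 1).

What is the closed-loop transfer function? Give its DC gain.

T(s) = G/(1+GH) = [27/(s+26)] / [1 + 27/(s+26)] = 27/(s+26+27) = 27/(s+53). DC gain = 27/53 = 0.5094.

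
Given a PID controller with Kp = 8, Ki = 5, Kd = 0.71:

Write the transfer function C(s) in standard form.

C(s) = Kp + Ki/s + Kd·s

Substituting values: C(s) = 8 + 5/s + 0.71s = (0.71s² + 8s + 5)/s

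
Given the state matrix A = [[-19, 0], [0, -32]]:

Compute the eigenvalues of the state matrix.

For diagonal matrix, eigenvalues are diagonal entries: λ₁ = -19, λ₂ = -32.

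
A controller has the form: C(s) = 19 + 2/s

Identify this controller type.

This is a Proportional-Integral (PI) controller.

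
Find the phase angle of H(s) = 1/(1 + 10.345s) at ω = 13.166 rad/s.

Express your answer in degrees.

Phase = -arctan(ωτ) = -arctan(13.166 × 10.345) = -89.6°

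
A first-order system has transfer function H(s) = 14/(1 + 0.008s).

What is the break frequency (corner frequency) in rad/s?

Corner frequency = 1/τ = 1/0.008 = 125.0 rad/s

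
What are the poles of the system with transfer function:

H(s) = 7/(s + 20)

Pole is where denominator = 0: s + 20 = 0, so s = -20.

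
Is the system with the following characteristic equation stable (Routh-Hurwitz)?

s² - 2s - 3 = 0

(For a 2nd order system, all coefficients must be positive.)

Coefficients: 1, -2, -3. b=-2, c=-3 not positive, so system is unstable.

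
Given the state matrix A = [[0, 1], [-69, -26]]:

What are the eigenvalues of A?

det(A - λI) = λ² - (-26)λ + 69 = (λ - (-3))(λ - (-23)). Eigenvalues: -3, -23.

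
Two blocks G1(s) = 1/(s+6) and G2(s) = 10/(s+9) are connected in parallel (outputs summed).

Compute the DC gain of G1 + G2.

Parallel: G_eq = G1 + G2. DC gain = G1(0) + G2(0) = 1/6 + 10/9 = 0.1667 + 1.1111 = 1.2778.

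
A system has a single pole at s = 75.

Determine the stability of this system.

Pole at s = 75 is in the right half-plane. Unstable.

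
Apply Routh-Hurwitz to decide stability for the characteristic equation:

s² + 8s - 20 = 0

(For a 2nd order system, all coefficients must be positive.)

Coefficients: 1, 8, -20. c=-20 not positive, so system is unstable.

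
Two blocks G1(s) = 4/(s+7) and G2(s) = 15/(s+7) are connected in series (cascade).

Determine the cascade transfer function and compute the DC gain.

Series: multiply transfer functions. G_eq = 4/(s+7) × 15/(s+7) = 60/((s+7)(s+7)). DC gain = 60/(7×7) = 1.2245.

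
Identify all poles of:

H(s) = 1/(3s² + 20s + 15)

Discriminant = 20² - 4×3×15 = 400 - 180 = 220 > 0, so two distinct real poles. Using quadratic formula: s = (-20 ± √220)/(2×3) = (-20 ± √220)/6, with √220 ≈ 14.8324. s₁ ≈ -0.8613, s₂ ≈ -5.8054. Poles: s₁ = -0.8613, s₂ = -5.8054.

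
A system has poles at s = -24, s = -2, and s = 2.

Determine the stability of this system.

Pole(s) at s = 2 are not in the left half-plane. System is unstable.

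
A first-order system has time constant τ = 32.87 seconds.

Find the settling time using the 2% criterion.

For first-order system, 2% settling time ≈ 4τ = 4 × 32.87 = 131.48 s.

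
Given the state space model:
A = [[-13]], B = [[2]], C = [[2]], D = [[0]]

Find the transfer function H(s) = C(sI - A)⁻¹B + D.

(sI - A)⁻¹ = 1/(s + 13). H(s) = 2 × 2/(s + 13) + 0 = 4/(s + 13).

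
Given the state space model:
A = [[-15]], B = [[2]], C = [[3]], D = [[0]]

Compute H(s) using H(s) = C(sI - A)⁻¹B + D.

(sI - A)⁻¹ = 1/(s + 15). H(s) = 3 × 2/(s + 15) + 0 = 6/(s + 15).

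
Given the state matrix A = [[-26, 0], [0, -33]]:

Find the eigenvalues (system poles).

For diagonal matrix, eigenvalues are diagonal entries: λ₁ = -26, λ₂ = -33.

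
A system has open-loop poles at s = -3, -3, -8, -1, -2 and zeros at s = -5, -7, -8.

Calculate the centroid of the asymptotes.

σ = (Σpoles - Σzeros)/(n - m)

σ = (Σpoles - Σzeros)/(n - m) = (-17 - (-20))/(5 - 3) = 3/2 = 1.5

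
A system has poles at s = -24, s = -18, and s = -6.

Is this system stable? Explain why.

All poles are in the left half-plane. System is stable.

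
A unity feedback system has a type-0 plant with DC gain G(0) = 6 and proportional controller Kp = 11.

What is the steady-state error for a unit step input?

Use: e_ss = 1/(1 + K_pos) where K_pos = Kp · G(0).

K_pos = Kp · G(0) = 11 × 6 = 66. e_ss = 1/(1 + 66) = 0.0149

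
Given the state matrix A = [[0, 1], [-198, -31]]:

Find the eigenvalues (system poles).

det(A - λI) = λ² - (-31)λ + 198 = (λ - (-22))(λ - (-9)). Eigenvalues: -22, -9.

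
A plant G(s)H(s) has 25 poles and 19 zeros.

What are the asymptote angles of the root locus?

n - m = 25 - 19 = 6. Angles: θk = (2k + 1)·180°/6 = 30°, 90°, 150°, 210°, 270°, 330°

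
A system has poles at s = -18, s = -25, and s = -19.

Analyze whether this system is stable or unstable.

All poles are in the left half-plane. System is stable.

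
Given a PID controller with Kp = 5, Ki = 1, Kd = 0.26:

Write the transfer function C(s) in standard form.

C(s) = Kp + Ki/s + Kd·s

Substituting values: C(s) = 5 + 1/s + 0.26s = (0.26s² + 5s + 1)/s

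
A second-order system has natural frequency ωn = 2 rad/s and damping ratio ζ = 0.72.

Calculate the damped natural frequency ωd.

ωd = ωn√(1 - ζ²) = 2√(1 - 0.72²) = 1.39 rad/s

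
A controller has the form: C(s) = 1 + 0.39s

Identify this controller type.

This is a Proportional-Derivative (PD) controller.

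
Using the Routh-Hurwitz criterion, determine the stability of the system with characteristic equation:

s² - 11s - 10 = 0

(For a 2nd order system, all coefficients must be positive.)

Coefficients: 1, -11, -10. b=-11, c=-10 not positive, so system is unstable.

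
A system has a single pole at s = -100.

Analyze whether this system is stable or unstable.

Pole at s = -100 is in the left half-plane. Stable.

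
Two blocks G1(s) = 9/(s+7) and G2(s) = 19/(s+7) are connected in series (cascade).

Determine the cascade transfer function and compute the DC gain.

Series: multiply transfer functions. G_eq = 9/(s+7) × 19/(s+7) = 171/((s+7)(s+7)). DC gain = 171/(7×7) = 3.4898.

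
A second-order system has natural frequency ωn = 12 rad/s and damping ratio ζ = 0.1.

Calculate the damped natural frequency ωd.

ωd = ωn√(1 - ζ²) = 12√(1 - 0.1²) = 11.94 rad/s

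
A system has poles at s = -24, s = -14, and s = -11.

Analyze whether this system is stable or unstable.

All poles are in the left half-plane. System is stable.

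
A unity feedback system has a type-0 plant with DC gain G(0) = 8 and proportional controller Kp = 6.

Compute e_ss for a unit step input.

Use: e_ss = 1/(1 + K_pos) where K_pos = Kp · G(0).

K_pos = Kp · G(0) = 6 × 8 = 48. e_ss = 1/(1 + 48) = 0.0204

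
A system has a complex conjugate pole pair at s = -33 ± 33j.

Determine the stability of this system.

Real part of poles is -33 (< 0, left half-plane). Stable.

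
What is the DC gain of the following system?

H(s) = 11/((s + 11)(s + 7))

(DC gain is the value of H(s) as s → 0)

DC gain = H(0) = 11/(11 × 7) = 11/77 = 0.1429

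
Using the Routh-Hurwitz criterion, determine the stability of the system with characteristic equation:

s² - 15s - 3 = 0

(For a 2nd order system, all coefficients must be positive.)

Coefficients: 1, -15, -3. b=-15, c=-3 not positive, so system is unstable.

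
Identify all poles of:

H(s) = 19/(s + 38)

Pole is where denominator = 0: s + 38 = 0, so s = -38.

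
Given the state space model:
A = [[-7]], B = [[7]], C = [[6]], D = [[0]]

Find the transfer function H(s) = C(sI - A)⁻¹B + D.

(sI - A)⁻¹ = 1/(s + 7). H(s) = 6 × 7/(s + 7) + 0 = 42/(s + 7).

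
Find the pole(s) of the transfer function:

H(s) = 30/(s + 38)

Pole is where denominator = 0: s + 38 = 0, so s = -38.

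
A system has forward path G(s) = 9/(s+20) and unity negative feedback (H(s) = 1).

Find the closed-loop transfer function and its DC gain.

T(s) = G/(1+GH) = [9/(s+20)] / [1 + 9/(s+20)] = 9/(s+20+9) = 9/(s+29). DC gain = 9/29 = 0.3103.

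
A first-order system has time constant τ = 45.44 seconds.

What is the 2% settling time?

For first-order system, 2% settling time ≈ 4τ = 4 × 45.44 = 181.76 s.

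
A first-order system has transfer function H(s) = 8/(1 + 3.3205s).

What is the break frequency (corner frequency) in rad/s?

Corner frequency = 1/τ = 1/3.3205 = 0.301 rad/s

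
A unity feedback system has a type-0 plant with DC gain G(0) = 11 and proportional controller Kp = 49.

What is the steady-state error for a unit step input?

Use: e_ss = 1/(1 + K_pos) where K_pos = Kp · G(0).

K_pos = Kp · G(0) = 49 × 11 = 539. e_ss = 1/(1 + 539) = 0.0019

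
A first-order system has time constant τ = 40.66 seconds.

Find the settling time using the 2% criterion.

For first-order system, 2% settling time ≈ 4τ = 4 × 40.66 = 162.64 s.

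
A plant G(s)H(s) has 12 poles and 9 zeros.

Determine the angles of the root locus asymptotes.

n - m = 12 - 9 = 3. Angles: θk = (2k + 1)·180°/3 = 60°, 180°, 300°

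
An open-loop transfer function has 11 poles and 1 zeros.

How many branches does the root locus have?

Root locus has n branches where n = number of poles = 11.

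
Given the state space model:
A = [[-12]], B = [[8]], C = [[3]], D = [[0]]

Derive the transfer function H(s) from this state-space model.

(sI - A)⁻¹ = 1/(s + 12). H(s) = 3 × 8/(s + 12) + 0 = 24/(s + 12).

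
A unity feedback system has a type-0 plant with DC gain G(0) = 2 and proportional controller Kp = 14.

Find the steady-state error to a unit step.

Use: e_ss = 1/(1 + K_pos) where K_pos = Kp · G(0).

K_pos = Kp · G(0) = 14 × 2 = 28. e_ss = 1/(1 + 28) = 0.0345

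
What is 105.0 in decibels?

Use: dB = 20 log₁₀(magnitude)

dB = 20 log₁₀(105.0) = 40.4 dB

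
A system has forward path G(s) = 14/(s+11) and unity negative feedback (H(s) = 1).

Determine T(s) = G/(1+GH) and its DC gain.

T(s) = G/(1+GH) = [14/(s+11)] / [1 + 14/(s+11)] = 14/(s+11+14) = 14/(s+25). DC gain = 14/25 = 0.56.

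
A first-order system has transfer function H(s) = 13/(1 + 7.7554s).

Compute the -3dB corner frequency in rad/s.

Corner frequency = 1/τ = 1/7.7554 = 0.129 rad/s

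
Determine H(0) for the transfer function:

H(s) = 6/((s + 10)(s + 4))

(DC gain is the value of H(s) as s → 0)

DC gain = H(0) = 6/(10 × 4) = 6/40 = 0.15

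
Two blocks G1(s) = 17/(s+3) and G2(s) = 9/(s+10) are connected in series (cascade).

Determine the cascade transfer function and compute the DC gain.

Series: multiply transfer functions. G_eq = 17/(s+3) × 9/(s+10) = 153/((s+3)(s+10)). DC gain = 153/(3×10) = 5.1.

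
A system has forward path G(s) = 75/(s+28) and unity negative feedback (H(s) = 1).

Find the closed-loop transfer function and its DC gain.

T(s) = G/(1+GH) = [75/(s+28)] / [1 + 75/(s+28)] = 75/(s+28+75) = 75/(s+103). DC gain = 75/103 = 0.7282.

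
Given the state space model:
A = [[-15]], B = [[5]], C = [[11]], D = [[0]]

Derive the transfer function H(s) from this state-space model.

(sI - A)⁻¹ = 1/(s + 15). H(s) = 11 × 5/(s + 15) + 0 = 55/(s + 15).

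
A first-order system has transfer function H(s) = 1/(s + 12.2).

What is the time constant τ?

For H(s) = 1/(s + 1/τ), the pole is at -1/τ = -12.2, so τ = 1/12.2 = 0.0820 s.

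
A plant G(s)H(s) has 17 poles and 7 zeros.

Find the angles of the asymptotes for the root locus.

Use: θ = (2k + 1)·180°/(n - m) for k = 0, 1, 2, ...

n - m = 17 - 7 = 10. Angles: θk = (2k + 1)·180°/10 = 18°, 54°, 90°, 126°, 162°, 198°, 234°, 270°, 306°, 342°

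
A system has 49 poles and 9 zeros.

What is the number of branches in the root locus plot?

Root locus has n branches where n = number of poles = 49.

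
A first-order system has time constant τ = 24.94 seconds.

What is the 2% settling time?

For first-order system, 2% settling time ≈ 4τ = 4 × 24.94 = 99.76 s.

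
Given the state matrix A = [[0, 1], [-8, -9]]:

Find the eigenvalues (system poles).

det(A - λI) = λ² - (-9)λ + 8 = (λ - (-1))(λ - (-8)). Eigenvalues: -1, -8.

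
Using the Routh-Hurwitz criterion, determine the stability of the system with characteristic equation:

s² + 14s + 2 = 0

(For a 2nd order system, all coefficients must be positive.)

Coefficients: 1, 14, 2. All positive, so system is stable.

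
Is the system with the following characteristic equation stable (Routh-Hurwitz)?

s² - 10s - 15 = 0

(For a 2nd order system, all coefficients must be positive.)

Coefficients: 1, -10, -15. b=-10, c=-15 not positive, so system is unstable.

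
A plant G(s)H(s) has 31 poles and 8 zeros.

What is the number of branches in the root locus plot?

Root locus has n branches where n = number of poles = 31.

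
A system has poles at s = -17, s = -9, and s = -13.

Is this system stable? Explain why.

All poles are in the left half-plane. System is stable.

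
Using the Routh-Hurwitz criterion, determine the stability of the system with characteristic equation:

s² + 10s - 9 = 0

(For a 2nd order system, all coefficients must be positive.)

Coefficients: 1, 10, -9. c=-9 not positive, so system is unstable.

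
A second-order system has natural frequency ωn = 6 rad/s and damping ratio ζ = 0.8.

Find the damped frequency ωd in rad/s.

ωd = ωn√(1 - ζ²) = 6√(1 - 0.8²) = 3.6 rad/s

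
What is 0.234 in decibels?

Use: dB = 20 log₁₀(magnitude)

dB = 20 log₁₀(0.234) = -12.6 dB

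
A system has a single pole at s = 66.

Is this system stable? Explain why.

Pole at s = 66 is in the right half-plane. Unstable.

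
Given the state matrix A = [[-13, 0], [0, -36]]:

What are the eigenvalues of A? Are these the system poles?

For diagonal matrix, eigenvalues are diagonal entries: λ₁ = -13, λ₂ = -36. Eigenvalues of A = system poles.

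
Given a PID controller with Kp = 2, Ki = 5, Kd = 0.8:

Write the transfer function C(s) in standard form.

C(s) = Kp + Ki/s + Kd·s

Substituting values: C(s) = 2 + 5/s + 0.8s = (0.8s² + 2s + 5)/s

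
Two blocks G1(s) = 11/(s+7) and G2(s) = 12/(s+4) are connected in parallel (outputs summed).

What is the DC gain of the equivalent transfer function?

Parallel: G_eq = G1 + G2. DC gain = G1(0) + G2(0) = 11/7 + 12/4 = 1.5714 + 3 = 4.5714.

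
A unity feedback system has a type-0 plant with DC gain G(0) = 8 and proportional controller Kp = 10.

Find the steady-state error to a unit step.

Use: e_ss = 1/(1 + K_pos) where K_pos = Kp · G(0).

K_pos = Kp · G(0) = 10 × 8 = 80. e_ss = 1/(1 + 80) = 0.0123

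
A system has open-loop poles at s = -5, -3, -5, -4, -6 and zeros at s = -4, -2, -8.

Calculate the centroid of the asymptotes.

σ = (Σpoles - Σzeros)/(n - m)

σ = (Σpoles - Σzeros)/(n - m) = (-23 - (-14))/(5 - 3) = -9/2 = -4.5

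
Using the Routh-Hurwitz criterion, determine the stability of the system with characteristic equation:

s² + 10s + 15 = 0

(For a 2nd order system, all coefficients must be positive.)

Coefficients: 1, 10, 15. All positive, so system is stable.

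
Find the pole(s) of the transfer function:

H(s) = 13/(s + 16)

Pole is where denominator = 0: s + 16 = 0, so s = -16.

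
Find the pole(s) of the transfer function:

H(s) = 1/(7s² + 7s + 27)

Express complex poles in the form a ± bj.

Discriminant = 7² - 4×7×27 = 49 - 756 = -707 < 0, so the poles are a complex conjugate pair s = (-7 ± j√707)/(2×7). Real part = -7/(2×7) = -7/14 = -0.5; imaginary part = ±√707/(2×7) ≈ 1.8992. Poles: s = -0.5 ± 1.8992j.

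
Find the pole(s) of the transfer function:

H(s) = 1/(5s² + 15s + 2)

Discriminant = 15² - 4×5×2 = 225 - 40 = 185 > 0, so two distinct real poles. Using quadratic formula: s = (-15 ± √185)/(2×5) = (-15 ± √185)/10, with √185 ≈ 13.6015. s₁ ≈ -0.1399, s₂ ≈ -2.8601. Poles: s₁ = -0.1399, s₂ = -2.8601.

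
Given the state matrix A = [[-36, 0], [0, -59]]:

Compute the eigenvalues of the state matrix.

For diagonal matrix, eigenvalues are diagonal entries: λ₁ = -36, λ₂ = -59.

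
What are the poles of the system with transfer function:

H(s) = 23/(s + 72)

Pole is where denominator = 0: s + 72 = 0, so s = -72.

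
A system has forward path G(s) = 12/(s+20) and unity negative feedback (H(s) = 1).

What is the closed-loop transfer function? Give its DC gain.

T(s) = G/(1+GH) = [12/(s+20)] / [1 + 12/(s+20)] = 12/(s+20+12) = 12/(s+32). DC gain = 12/32 = 0.375.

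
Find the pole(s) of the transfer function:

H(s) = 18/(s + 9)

Pole is where denominator = 0: s + 9 = 0, so s = -9.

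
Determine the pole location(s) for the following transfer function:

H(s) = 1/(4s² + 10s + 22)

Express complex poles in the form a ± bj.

Discriminant = 10² - 4×4×22 = 100 - 352 = -252 < 0, so the poles are a complex conjugate pair s = (-10 ± j√252)/(2×4). Real part = -10/(2×4) = -10/8 = -1.25; imaginary part = ±√252/(2×4) ≈ 1.9843. Poles: s = -1.25 ± 1.9843j.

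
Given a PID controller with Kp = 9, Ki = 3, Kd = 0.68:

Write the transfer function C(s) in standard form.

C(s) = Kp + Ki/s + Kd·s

Substituting values: C(s) = 9 + 3/s + 0.68s = (0.68s² + 9s + 3)/s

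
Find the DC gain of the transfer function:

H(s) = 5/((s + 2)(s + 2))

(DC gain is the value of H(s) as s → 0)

DC gain = H(0) = 5/(2 × 2) = 5/4 = 1.25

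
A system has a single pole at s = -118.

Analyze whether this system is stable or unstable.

Pole at s = -118 is in the left half-plane. Stable.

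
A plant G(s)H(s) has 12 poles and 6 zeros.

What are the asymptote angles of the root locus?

n - m = 12 - 6 = 6. Angles: θk = (2k + 1)·180°/6 = 30°, 90°, 150°, 210°, 270°, 330°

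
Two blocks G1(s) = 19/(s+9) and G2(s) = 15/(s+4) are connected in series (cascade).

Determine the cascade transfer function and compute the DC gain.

Series: multiply transfer functions. G_eq = 19/(s+9) × 15/(s+4) = 285/((s+9)(s+4)). DC gain = 285/(9×4) = 7.9167.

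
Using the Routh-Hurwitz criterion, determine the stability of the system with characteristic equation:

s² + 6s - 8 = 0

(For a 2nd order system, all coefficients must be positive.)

Coefficients: 1, 6, -8. c=-8 not positive, so system is unstable.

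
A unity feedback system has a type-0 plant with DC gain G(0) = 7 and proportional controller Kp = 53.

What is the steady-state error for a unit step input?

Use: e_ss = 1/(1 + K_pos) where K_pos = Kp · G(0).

K_pos = Kp · G(0) = 53 × 7 = 371. e_ss = 1/(1 + 371) = 0.0027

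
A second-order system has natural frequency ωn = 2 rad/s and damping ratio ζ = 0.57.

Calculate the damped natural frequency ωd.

ωd = ωn√(1 - ζ²) = 2√(1 - 0.57²) = 1.64 rad/s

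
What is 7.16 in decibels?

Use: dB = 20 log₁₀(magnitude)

dB = 20 log₁₀(7.16) = 17.1 dB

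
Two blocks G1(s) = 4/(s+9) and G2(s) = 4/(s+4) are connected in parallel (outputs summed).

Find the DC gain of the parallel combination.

Parallel: G_eq = G1 + G2. DC gain = G1(0) + G2(0) = 4/9 + 4/4 = 0.4444 + 1 = 1.4444.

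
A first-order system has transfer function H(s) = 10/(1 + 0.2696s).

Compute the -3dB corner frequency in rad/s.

Corner frequency = 1/τ = 1/0.2696 = 3.709 rad/s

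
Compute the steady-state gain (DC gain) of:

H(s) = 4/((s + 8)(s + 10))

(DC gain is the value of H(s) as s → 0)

DC gain = H(0) = 4/(8 × 10) = 4/80 = 0.05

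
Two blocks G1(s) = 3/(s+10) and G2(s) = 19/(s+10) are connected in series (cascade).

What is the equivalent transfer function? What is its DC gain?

Series: multiply transfer functions. G_eq = 3/(s+10) × 19/(s+10) = 57/((s+10)(s+10)). DC gain = 57/(10×10) = 0.57.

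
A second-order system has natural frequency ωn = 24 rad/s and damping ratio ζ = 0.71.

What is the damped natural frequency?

ωd = ωn√(1 - ζ²) = 24√(1 - 0.71²) = 16.9 rad/s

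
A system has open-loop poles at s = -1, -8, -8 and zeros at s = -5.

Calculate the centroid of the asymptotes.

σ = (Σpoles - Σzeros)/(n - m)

σ = (Σpoles - Σzeros)/(n - m) = (-17 - (-5))/(3 - 1) = -12/2 = -6.0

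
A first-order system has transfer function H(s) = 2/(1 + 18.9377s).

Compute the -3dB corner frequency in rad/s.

Corner frequency = 1/τ = 1/18.9377 = 0.053 rad/s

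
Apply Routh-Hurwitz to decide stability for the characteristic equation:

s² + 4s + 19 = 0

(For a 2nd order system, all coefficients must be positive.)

Coefficients: 1, 4, 19. All positive, so system is stable.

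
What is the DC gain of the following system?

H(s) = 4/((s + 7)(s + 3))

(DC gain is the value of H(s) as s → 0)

DC gain = H(0) = 4/(7 × 3) = 4/21 = 0.1905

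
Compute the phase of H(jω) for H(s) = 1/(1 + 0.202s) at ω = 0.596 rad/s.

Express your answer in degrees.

Phase = -arctan(ωτ) = -arctan(0.596 × 0.202) = -6.9°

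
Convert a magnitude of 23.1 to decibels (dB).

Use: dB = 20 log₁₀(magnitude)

dB = 20 log₁₀(23.1) = 27.3 dB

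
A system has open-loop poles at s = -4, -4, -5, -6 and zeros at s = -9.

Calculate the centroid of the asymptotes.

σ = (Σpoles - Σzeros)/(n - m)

σ = (Σpoles - Σzeros)/(n - m) = (-19 - (-9))/(4 - 1) = -10/3 = -3.33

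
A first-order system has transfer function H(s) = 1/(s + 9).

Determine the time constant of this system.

For H(s) = 1/(s + 1/τ), the pole is at -1/τ = -9, so τ = 1/9 = 0.1111 s.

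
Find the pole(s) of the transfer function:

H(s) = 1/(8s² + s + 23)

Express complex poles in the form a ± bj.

Discriminant = 1² - 4×8×23 = 1 - 736 = -735 < 0, so the poles are a complex conjugate pair s = (-1 ± j√735)/(2×8). Real part = -1/(2×8) = -1/16 = -0.0625; imaginary part = ±√735/(2×8) ≈ 1.6944. Poles: s = -0.0625 ± 1.6944j.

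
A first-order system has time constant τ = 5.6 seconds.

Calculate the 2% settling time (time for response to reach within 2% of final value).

For first-order system, 2% settling time ≈ 4τ = 4 × 5.6 = 22.4 s.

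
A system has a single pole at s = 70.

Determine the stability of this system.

Pole at s = 70 is in the right half-plane. Unstable.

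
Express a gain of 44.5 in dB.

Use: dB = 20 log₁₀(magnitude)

dB = 20 log₁₀(44.5) = 33.0 dB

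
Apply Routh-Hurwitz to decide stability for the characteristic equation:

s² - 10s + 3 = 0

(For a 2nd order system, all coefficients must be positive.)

Coefficients: 1, -10, 3. b=-10 not positive, so system is unstable.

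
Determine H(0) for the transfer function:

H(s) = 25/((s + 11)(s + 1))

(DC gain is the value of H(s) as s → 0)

DC gain = H(0) = 25/(11 × 1) = 25/11 = 2.2727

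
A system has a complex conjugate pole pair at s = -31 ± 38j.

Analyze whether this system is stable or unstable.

Real part of poles is -31 (< 0, left half-plane). Stable.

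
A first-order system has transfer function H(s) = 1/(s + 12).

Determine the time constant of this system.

For H(s) = 1/(s + 1/τ), the pole is at -1/τ = -12, so τ = 1/12 = 0.0833 s.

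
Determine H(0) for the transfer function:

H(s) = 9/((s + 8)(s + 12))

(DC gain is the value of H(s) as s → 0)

DC gain = H(0) = 9/(8 × 12) = 9/96 = 0.09375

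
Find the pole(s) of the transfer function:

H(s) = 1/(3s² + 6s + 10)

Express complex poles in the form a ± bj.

Discriminant = 6² - 4×3×10 = 36 - 120 = -84 < 0, so the poles are a complex conjugate pair s = (-6 ± j√84)/(2×3). Real part = -6/(2×3) = -6/6 = -1; imaginary part = ±√84/(2×3) ≈ 1.5275. Poles: s = -1 ± 1.5275j.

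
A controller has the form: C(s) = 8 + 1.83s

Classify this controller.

This is a Proportional-Derivative (PD) controller.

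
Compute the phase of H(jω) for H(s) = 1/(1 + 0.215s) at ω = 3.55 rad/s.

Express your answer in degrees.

Phase = -arctan(ωτ) = -arctan(3.55 × 0.215) = -37.4°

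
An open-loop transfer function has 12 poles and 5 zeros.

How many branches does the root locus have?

Root locus has n branches where n = number of poles = 12.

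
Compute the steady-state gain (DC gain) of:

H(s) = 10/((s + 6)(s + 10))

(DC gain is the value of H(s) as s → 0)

DC gain = H(0) = 10/(6 × 10) = 10/60 = 0.1667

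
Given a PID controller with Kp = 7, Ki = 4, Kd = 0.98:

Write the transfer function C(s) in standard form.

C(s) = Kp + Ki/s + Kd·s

Substituting values: C(s) = 7 + 4/s + 0.98s = (0.98s² + 7s + 4)/s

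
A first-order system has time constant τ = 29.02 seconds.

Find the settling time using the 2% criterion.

For first-order system, 2% settling time ≈ 4τ = 4 × 29.02 = 116.08 s.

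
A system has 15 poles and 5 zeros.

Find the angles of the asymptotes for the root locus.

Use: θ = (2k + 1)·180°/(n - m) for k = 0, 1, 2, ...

n - m = 15 - 5 = 10. Angles: θk = (2k + 1)·180°/10 = 18°, 54°, 90°, 126°, 162°, 198°, 234°, 270°, 306°, 342°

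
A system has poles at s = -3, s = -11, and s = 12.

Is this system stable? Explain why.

Pole(s) at s = 12 are not in the left half-plane. System is unstable.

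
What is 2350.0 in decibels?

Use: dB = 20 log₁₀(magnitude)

dB = 20 log₁₀(2350.0) = 67.4 dB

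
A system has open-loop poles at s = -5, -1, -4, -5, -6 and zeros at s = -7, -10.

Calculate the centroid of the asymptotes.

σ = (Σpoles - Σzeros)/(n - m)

σ = (Σpoles - Σzeros)/(n - m) = (-21 - (-17))/(5 - 2) = -4/3 = -1.33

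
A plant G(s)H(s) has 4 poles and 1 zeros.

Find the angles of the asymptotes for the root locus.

n - m = 4 - 1 = 3. Angles: θk = (2k + 1)·180°/3 = 60°, 180°, 300°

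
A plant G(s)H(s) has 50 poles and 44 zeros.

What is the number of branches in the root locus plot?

Root locus has n branches where n = number of poles = 50.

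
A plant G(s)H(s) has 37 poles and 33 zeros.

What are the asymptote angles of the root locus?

n - m = 37 - 33 = 4. Angles: θk = (2k + 1)·180°/4 = 45°, 135°, 225°, 315°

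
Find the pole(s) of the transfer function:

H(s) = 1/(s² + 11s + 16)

Discriminant = 11² - 4×1×16 = 121 - 64 = 57 > 0, so two distinct real poles. Using quadratic formula: s = (-11 ± √57)/(2×1) = (-11 ± √57)/2, with √57 ≈ 7.5498. s₁ ≈ -1.7251, s₂ ≈ -9.2749. Poles: s₁ = -1.7251, s₂ = -9.2749.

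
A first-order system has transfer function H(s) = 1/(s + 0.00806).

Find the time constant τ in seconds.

For H(s) = 1/(s + 1/τ), the pole is at -1/τ = -0.00806, so τ = 1/0.00806 = 124.1 s.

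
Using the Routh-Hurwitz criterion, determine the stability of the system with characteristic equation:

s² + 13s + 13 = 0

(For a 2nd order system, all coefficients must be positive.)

Coefficients: 1, 13, 13. All positive, so system is stable.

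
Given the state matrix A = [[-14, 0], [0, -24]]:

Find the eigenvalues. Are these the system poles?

For diagonal matrix, eigenvalues are diagonal entries: λ₁ = -14, λ₂ = -24. Eigenvalues of A = system poles.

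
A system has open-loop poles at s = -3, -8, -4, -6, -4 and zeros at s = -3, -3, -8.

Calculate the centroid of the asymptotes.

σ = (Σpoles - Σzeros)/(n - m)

σ = (Σpoles - Σzeros)/(n - m) = (-25 - (-14))/(5 - 3) = -11/2 = -5.5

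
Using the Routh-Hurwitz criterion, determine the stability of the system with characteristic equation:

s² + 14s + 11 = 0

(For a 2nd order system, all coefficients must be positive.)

Coefficients: 1, 14, 11. All positive, so system is stable.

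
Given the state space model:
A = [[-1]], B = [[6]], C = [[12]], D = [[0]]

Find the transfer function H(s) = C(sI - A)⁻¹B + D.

(sI - A)⁻¹ = 1/(s + 1). H(s) = 12 × 6/(s + 1) + 0 = 72/(s + 1).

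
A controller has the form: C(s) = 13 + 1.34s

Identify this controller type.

This is a Proportional-Derivative (PD) controller.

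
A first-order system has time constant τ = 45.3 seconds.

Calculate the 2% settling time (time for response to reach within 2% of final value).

For first-order system, 2% settling time ≈ 4τ = 4 × 45.3 = 181.2 s.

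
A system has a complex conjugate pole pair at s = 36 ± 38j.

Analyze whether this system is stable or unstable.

Real part of poles is 36 (> 0, right half-plane). Unstable.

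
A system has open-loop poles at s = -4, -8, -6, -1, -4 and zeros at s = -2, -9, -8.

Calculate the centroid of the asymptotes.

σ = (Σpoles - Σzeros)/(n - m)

σ = (Σpoles - Σzeros)/(n - m) = (-23 - (-19))/(5 - 3) = -4/2 = -2.0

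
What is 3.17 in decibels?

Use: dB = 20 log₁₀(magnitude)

dB = 20 log₁₀(3.17) = 10.0 dB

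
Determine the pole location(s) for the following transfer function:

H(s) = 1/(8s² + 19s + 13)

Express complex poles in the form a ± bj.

Discriminant = 19² - 4×8×13 = 361 - 416 = -55 < 0, so the poles are a complex conjugate pair s = (-19 ± j√55)/(2×8). Real part = -19/(2×8) = -19/16 = -1.1875; imaginary part = ±√55/(2×8) ≈ 0.4635. Poles: s = -1.1875 ± 0.4635j.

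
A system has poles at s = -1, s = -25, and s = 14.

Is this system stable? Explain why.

Pole(s) at s = 14 are not in the left half-plane. System is unstable.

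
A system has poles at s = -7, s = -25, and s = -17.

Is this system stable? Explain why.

All poles are in the left half-plane. System is stable.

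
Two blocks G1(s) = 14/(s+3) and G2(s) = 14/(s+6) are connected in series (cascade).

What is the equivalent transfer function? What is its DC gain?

Series: multiply transfer functions. G_eq = 14/(s+3) × 14/(s+6) = 196/((s+3)(s+6)). DC gain = 196/(3×6) = 10.8889.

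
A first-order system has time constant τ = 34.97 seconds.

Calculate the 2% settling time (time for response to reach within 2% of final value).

For first-order system, 2% settling time ≈ 4τ = 4 × 34.97 = 139.88 s.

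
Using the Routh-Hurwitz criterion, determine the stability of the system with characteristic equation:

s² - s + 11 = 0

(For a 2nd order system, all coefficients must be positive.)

Coefficients: 1, -1, 11. b=-1 not positive, so system is unstable.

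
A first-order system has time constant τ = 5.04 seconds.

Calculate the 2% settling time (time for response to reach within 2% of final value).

For first-order system, 2% settling time ≈ 4τ = 4 × 5.04 = 20.16 s.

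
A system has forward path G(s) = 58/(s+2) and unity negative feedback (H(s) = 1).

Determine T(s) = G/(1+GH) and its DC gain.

T(s) = G/(1+GH) = [58/(s+2)] / [1 + 58/(s+2)] = 58/(s+2+58) = 58/(s+60). DC gain = 58/60 = 0.9667.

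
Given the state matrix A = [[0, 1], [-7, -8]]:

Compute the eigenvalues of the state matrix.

det(A - λI) = λ² - (-8)λ + 7 = (λ - (-1))(λ - (-7)). Eigenvalues: -1, -7.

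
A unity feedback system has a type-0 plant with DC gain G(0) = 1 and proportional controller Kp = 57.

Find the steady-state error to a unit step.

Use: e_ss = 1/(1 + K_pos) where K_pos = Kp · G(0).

K_pos = Kp · G(0) = 57 × 1 = 57. e_ss = 1/(1 + 57) = 0.0172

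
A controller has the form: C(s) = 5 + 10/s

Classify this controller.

This is a Proportional-Integral (PI) controller.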